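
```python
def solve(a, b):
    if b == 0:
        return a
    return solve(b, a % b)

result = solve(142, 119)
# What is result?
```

solve(142, 119) -> solve(119, 23) -> solve(23, 4) -> solve(4, 3) -> solve(3, 1) -> solve(1, 0) -> 1

Answer: 1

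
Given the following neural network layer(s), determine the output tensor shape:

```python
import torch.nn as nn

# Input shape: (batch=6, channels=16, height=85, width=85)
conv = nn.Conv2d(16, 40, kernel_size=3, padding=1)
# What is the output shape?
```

Input: (6, 16, 85, 85) -> Output: (6, 40, 85, 85)

Answer: (6, 40, 85, 85)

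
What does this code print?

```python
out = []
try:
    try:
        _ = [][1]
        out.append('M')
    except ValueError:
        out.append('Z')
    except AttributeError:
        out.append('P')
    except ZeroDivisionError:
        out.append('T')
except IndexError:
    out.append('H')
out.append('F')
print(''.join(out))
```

Execution trace: 'H' (outer except IndexError) → 'F' (after the try/except). Output: HF

Answer: HF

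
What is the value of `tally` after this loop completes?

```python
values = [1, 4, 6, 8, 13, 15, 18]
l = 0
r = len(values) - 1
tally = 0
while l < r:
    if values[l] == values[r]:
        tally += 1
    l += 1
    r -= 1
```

Count matching pairs from ends
`tally` takes the values: 0

Answer: 0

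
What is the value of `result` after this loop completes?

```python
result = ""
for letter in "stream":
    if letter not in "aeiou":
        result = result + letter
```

Remove vowels from 'stream'
`result` takes the values: "" → "s" → "st" → "str" → "strm"

Answer: "strm"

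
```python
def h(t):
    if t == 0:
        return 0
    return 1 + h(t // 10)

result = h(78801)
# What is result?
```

Count of digits of 78801: 5

Answer: 5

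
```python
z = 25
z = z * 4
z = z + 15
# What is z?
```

Trace:
`z = 25` → z = 25
`z = z * 4` → z = 100
`z = z + 15` → z = 115
So z = 115

Answer: 115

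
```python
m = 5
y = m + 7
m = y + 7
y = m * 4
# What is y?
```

Trace:
`m = 5` → m = 5
`y = m + 7` → y = 12
`m = y + 7` → m = 19
`y = m * 4` → y = 76
So y = 76

Answer: 76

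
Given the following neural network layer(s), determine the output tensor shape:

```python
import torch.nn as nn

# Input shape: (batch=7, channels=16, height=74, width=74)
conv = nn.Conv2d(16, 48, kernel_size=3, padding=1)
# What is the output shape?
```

Input: (7, 16, 74, 74) -> Output: (7, 48, 74, 74)

Answer: (7, 48, 74, 74)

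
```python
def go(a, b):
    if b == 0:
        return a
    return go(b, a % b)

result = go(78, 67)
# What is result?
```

go(78, 67) -> go(67, 11) -> go(11, 1) -> go(1, 0) -> 1

Answer: 1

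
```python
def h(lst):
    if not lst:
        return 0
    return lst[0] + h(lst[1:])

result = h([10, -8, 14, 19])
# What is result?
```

10 + (-8) + 14 + 19 + 0 = 35

Answer: 35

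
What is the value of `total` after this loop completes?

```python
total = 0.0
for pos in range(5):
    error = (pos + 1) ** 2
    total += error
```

Sum of squared losses 1² + 2² + ... + 5²
`total` takes the values: 0.0 → 1.0 → 5.0 → 14.0 → 30.0 → 55.0

Answer: 55.0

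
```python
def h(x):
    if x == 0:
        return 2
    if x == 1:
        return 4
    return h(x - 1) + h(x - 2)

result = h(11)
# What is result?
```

Build up from base cases: h(0)=2, h(1)=4, h(2)=6, h(3)=10, h(4)=16, h(5)=26, h(6)=42, ..., h(11)=466

Answer: 466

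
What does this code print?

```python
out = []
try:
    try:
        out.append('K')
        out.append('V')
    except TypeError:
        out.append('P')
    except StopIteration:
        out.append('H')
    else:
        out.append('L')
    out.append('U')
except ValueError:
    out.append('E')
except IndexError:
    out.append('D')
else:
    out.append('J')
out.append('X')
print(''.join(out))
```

Execution trace: 'K' (inner try body) → 'V' (inner try body, no exception) → 'L' (inner else) → 'U' (try body, no exception) → 'J' (else) → 'X' (after the try/except). Output: KVLUJX

Answer: KVLUJX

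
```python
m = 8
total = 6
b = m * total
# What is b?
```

Trace:
`m = 8` → m = 8
`total = 6` → total = 6
`b = m * total` → b = 48
So b = 48

Answer: 48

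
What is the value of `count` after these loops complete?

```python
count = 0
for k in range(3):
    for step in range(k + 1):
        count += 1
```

Triangle: 1 + 2 + ... + 3
`count` takes the values: 0 → 1 → 2 → 3 → 4 → 5 → 6

Answer: 6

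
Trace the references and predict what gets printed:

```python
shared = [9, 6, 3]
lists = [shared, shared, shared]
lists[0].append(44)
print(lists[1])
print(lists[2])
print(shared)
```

Key concept: list of same reference.
Step by step:
`shared = [9, 6, 3]` → shared = [9, 6, 3]
`lists = [shared, shared, shared]` → lists = [[9, 6, 3], [9, 6, 3], [9, 6, 3]]
`lists[0].append(44)` → shared = [9, 6, 3, 44]; lists = [[9, 6, 3, 44], [9, 6, 3, 44], [9, 6, 3, 44]]
`print(lists[1])` → prints [9, 6, 3, 44]
`print(lists[2])` → prints [9, 6, 3, 44]
`print(shared)` → prints [9, 6, 3, 44]

Answer:
[9, 6, 3, 44]
[9, 6, 3, 44]
[9, 6, 3, 44]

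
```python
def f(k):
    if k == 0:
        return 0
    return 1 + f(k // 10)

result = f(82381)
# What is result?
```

Count of digits of 82381: 5

Answer: 5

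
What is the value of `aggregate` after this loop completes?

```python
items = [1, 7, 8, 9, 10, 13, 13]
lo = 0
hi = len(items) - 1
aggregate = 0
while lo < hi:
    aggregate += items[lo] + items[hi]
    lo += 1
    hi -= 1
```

Sum of pairs from ends
`aggregate` takes the values: 0 → 14 → 34 → 52

Answer: 52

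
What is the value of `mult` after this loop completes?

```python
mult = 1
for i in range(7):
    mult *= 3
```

3^7 = 2187
`mult` takes the values: 1 → 3 → 9 → 27 → 81 → 243 → 729 → 2187

Answer: 2187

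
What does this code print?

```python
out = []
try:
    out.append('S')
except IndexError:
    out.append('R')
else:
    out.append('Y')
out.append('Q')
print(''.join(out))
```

Execution trace: 'S' (try body, no exception) → 'Y' (else) → 'Q' (after the try/except). Output: SYQ

Answer: SYQ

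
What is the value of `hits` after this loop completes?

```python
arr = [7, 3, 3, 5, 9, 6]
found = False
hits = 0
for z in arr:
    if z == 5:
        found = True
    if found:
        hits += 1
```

Count elements after first 5 in [7, 3, 3, 5, 9, 6]
`hits` takes the values: 0 → 1 → 2 → 3

Answer: 3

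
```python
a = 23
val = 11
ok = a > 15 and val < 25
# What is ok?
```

Trace:
`a = 23` → a = 23
`val = 11` → val = 11
`ok = a > 15 and val < 25` → ok = True
So ok = True

Answer: True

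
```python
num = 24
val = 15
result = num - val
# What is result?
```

Trace:
`num = 24` → num = 24
`val = 15` → val = 15
`result = num - val` → result = 9
So result = 9

Answer: 9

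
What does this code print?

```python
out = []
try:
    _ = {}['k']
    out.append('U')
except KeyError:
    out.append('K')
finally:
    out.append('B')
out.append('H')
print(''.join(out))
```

Execution trace: 'K' (except KeyError) → 'B' (finally) → 'H' (after the try/except). Output: KBH

Answer: KBH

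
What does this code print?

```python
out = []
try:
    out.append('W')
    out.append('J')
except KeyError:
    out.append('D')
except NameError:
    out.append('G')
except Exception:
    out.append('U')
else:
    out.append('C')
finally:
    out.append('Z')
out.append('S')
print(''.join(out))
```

Execution trace: 'W' (try body) → 'J' (try body, no exception) → 'C' (else) → 'Z' (finally) → 'S' (after the try/except). Output: WJCZS

Answer: WJCZS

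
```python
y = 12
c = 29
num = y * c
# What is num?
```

Trace:
`y = 12` → y = 12
`c = 29` → c = 29
`num = y * c` → num = 348
So num = 348

Answer: 348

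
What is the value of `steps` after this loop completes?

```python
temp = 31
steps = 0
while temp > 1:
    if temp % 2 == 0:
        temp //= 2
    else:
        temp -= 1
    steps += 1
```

Steps to reduce 31 to 1
`steps` takes the values: 0 → 1 → 2 → 3 → 4 → 5 → 6 → 7 → 8

Answer: 8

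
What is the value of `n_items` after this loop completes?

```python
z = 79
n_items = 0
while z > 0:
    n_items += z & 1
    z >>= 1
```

Count set bits in 79 (binary: 0b1001111)
`n_items` takes the values: 0 → 1 → 2 → 3 → 4 → 5

Answer: 5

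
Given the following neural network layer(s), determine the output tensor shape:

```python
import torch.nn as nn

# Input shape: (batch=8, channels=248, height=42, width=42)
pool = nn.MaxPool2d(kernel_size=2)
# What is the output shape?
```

Input: (8, 248, 42, 42) -> Output: (8, 248, 21, 21)

Answer: (8, 248, 21, 21)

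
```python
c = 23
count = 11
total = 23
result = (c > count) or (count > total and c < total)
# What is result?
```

Trace:
`c = 23` → c = 23
`count = 11` → count = 11
`total = 23` → total = 23
`result = (c > count) or (count > total and c < total)` → result = True
So result = True

Answer: True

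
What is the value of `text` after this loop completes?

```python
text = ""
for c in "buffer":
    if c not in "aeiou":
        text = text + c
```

Remove vowels from 'buffer'
`text` takes the values: "" → "b" → "bf" → "bff" → "bffr"

Answer: "bffr"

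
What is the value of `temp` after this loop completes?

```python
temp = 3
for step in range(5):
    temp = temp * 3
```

Multiply by 3, 5 times: 3 * 3^5 = 729
`temp` takes the values: 3 → 9 → 27 → 81 → 243 → 729

Answer: 729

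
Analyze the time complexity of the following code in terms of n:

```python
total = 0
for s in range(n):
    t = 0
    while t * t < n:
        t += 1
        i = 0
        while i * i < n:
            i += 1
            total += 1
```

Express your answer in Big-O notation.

Each loop level contributes: n × √n × √n. Multiplying the contributions gives O(n^2).

Answer: O(n^2)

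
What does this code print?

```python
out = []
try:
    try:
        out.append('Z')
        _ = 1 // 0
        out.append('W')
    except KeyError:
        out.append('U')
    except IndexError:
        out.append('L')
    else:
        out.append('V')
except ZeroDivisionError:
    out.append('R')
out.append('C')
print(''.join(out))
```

Execution trace: 'Z' (try body) → 'R' (outer except ZeroDivisionError) → 'C' (after the try/except). Output: ZRC

Answer: ZRC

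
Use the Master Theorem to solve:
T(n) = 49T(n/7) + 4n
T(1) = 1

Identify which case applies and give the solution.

a=49, b=7, f(n)=4n. log_7(49) = 2. Since c=1 < 2, Case 1 applies: T(n) = Θ(n^log_b(a)) = O(n^2).

Answer: O(n^2) - Case 1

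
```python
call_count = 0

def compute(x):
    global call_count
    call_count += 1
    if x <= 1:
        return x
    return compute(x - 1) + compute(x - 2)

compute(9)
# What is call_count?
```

Calls(x) = 1 + Calls(x-1) + Calls(x-2); Calls(0)=Calls(1)=1. For x=9 this gives 109.

Answer: 109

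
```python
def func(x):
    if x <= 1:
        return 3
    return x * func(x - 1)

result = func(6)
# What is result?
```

func(6) = 6 * 5 * 4 * 3 * 2 * 3 = 2160

Answer: 2160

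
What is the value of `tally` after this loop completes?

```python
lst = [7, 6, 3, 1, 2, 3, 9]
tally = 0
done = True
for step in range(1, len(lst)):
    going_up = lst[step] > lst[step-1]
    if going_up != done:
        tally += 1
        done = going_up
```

Count direction changes in [7, 6, 3, 1, 2, 3, 9]
`tally` takes the values: 0 → 1 → 2

Answer: 2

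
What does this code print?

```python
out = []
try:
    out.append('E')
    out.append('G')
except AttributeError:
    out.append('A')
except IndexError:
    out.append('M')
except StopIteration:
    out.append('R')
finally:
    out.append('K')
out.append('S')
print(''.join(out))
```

Execution trace: 'E' (try body) → 'G' (try body, no exception) → 'K' (finally) → 'S' (after the try/except). Output: EGKS

Answer: EGKS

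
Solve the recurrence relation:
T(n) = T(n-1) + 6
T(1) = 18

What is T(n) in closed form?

Unrolling: T(n) = T(1) + 6·(n-1) = 18 + 6(n-1) = 6n + 12.

Answer: T(n) = 6n + 12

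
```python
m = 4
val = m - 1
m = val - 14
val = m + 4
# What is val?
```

Trace:
`m = 4` → m = 4
`val = m - 1` → val = 3
`m = val - 14` → m = -11
`val = m + 4` → val = -7
So val = -7

Answer: -7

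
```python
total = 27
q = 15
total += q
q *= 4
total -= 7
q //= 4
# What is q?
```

Trace:
`total = 27` → total = 27
`q = 15` → q = 15
`total += q` → total = 42
`q *= 4` → q = 60
`total -= 7` → total = 35
`q //= 4` → q = 15
So q = 15

Answer: 15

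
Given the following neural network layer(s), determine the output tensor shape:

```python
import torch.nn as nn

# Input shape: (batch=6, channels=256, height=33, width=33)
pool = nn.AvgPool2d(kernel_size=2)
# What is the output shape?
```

Input: (6, 256, 33, 33) -> Output: (6, 256, 16, 16)

Answer: (6, 256, 16, 16)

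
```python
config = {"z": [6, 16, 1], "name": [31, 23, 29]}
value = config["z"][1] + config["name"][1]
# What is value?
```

Trace:
`config = {"z": [6, 16, 1], "name": [31, 23, 29]}` → config = {'z': [6, 16, 1], 'name': [31, 23, 29]}
`value = config["z"][1] + config["name"][1]` → value = 39
So value = 39

Answer: 39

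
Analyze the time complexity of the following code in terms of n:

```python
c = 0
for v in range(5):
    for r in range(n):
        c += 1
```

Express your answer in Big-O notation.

Each loop level contributes: 1 × n. Multiplying the contributions gives O(n).

Answer: O(n)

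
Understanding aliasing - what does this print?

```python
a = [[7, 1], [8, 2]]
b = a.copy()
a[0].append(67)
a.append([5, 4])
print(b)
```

Key concept: shallow copy with nested lists.
Step by step:
`a = [[7, 1], [8, 2]]` → a = [[7, 1], [8, 2]]
`b = a.copy()` → b = [[7, 1], [8, 2]]
`a[0].append(67)` → a = [[7, 1, 67], [8, 2]]; b = [[7, 1, 67], [8, 2]]
`a.append([5, 4])` → a = [[7, 1, 67], [8, 2], [5, 4]]
`print(b)` → prints [[7, 1, 67], [8, 2]]

Answer: [[7, 1, 67], [8, 2]]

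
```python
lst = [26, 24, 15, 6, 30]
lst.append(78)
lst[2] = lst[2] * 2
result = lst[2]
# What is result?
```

Trace:
`lst = [26, 24, 15, 6, 30]` → lst = [26, 24, 15, 6, 30]
`lst.append(78)` → lst = [26, 24, 15, 6, 30, 78]
`lst[2] = lst[2] * 2` → lst = [26, 24, 30, 6, 30, 78]
`result = lst[2]` → result = 30
So result = 30

Answer: 30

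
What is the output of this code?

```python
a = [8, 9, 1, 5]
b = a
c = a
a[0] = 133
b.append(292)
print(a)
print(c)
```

Key concept: multiple aliases.
Step by step:
`a = [8, 9, 1, 5]` → a = [8, 9, 1, 5]
`b = a` → b = [8, 9, 1, 5] (same object as a)
`c = a` → c = [8, 9, 1, 5] (same object as a, b)
`a[0] = 133` → a = [133, 9, 1, 5] (same object as b, c); b = [133, 9, 1, 5] (same object as a, c); c = [133, 9, 1, 5] (same object as a, b)
`b.append(292)` → a = [133, 9, 1, 5, 292] (same object as b, c); b = [133, 9, 1, 5, 292] (same object as a, c); c = [133, 9, 1, 5, 292] (same object as a, b)
`print(a)` → prints [133, 9, 1, 5, 292]
`print(c)` → prints [133, 9, 1, 5, 292]

Answer:
[133, 9, 1, 5, 292]
[133, 9, 1, 5, 292]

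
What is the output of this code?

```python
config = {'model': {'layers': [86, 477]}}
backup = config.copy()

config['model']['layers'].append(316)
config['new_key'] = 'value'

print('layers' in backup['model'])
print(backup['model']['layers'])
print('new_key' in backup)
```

Key concept: shallow copy gotcha with nested dict.
Step by step:
`config = {'model': {'layers': [86, 477]}}` → config = {'model': {'layers': [86, 477]}}
`backup = config.copy()` → backup = {'model': {'layers': [86, 477]}}
`config['model']['layers'].append(316)` → config = {'model': {'layers': [86, 477, 316]}}; backup = {'model': {'layers': [86, 477, 316]}}
`config['new_key'] = 'value'` → config = {'model': {'layers': [86, 477, 316]}, 'new_key': 'value'}
`print('layers' in backup['model'])` → prints True
`print(backup['model']['layers'])` → prints [86, 477, 316]
`print('new_key' in backup)` → prints False

Answer:
True
[86, 477, 316]
False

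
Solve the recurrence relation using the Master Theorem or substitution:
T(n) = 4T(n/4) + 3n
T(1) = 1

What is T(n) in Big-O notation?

By Master Theorem: a=4, b=4, f(n)=3n. Since log_4(4) = 1 and f(n) = Θ(n^1), Case 2 applies. T(n) = O(n log n).

Answer: O(n log n)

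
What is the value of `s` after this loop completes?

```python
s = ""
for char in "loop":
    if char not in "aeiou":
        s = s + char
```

Remove vowels from 'loop'
`s` takes the values: "" → "l" → "lp"

Answer: "lp"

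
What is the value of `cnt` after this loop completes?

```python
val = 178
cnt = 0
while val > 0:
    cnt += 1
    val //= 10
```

Count digits by repeated division by 10
`cnt` takes the values: 0 → 1 → 2 → 3

Answer: 3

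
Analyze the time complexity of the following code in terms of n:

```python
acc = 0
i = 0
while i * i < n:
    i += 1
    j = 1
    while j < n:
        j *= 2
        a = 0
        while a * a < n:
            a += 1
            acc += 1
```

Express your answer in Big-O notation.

Each loop level contributes: √n × log n × √n. Multiplying the contributions gives O(n log n).

Answer: O(n log n)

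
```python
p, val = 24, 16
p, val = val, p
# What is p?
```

Trace:
`p, val = 24, 16` → p = 24; val = 16
`p, val = val, p` → p = 16; val = 24
So p = 16

Answer: 16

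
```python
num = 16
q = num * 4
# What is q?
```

Trace:
`num = 16` → num = 16
`q = num * 4` → q = 64
So q = 64

Answer: 64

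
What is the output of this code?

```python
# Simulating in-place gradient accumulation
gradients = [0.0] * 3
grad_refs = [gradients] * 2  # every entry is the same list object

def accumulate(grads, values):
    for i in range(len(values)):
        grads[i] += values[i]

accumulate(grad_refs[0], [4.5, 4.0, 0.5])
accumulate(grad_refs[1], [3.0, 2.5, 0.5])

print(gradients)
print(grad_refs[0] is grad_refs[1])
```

Key concept: gradient accumulation aliasing.
Step by step:
`gradients = [0.0] * 3` → gradients = [0.0, 0.0, 0.0]
`grad_refs = [gradients] * 2` → grad_refs = [[0.0, 0.0, 0.0], [0.0, 0.0, 0.0]]
`accumulate(grad_refs[0], [4.5, 4.0, 0.5])` → gradients = [4.5, 4.0, 0.5]; grad_refs = [[4.5, 4.0, 0.5], [4.5, 4.0, 0.5]]
`accumulate(grad_refs[1], [3.0, 2.5, 0.5])` → gradients = [7.5, 6.5, 1.0]; grad_refs = [[7.5, 6.5, 1.0], [7.5, 6.5, 1.0]]
`print(gradients)` → prints [7.5, 6.5, 1.0]
`print(grad_refs[0] is grad_refs[1])` → prints True

Answer:
[7.5, 6.5, 1.0]
True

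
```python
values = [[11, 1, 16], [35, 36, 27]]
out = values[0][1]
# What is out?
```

Trace:
`values = [[11, 1, 16], [35, 36, 27]]` → values = [[11, 1, 16], [35, 36, 27]]
`out = values[0][1]` → out = 1
So out = 1

Answer: 1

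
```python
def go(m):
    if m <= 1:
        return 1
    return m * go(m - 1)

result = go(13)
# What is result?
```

go(13) = 13 * 12 * 11 * 10 * 9 * 8 * 7 * 6 * 5 * 4 * 3 * 2 * 1 = 6227020800

Answer: 6227020800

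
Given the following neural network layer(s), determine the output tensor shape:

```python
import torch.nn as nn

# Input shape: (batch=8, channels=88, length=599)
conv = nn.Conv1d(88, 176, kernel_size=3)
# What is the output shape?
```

Input: (8, 88, 599) -> Output: (8, 176, 597)

Answer: (8, 176, 597)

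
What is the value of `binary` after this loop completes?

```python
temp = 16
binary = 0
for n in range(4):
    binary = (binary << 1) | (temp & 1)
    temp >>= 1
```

Reverse lowest 4 bits of 16
`binary` takes the values: 0

Answer: 0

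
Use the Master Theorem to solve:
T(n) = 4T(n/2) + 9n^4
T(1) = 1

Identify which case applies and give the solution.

a=4, b=2, f(n)=9n^4. log_2(4) = 2. Since c=4 > 2 and the regularity condition holds (4(n/2)^4 = (4/2^4)n^4 with 4/2^4 < 1), Case 3 applies: T(n) = Θ(f(n)) = O(n^4).

Answer: O(n^4) - Case 3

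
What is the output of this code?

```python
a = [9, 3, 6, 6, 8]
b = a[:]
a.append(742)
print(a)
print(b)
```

Key concept: slice [:] creates copy.
Step by step:
`a = [9, 3, 6, 6, 8]` → a = [9, 3, 6, 6, 8]
`b = a[:]` → b = [9, 3, 6, 6, 8]
`a.append(742)` → a = [9, 3, 6, 6, 8, 742]
`print(a)` → prints [9, 3, 6, 6, 8, 742]
`print(b)` → prints [9, 3, 6, 6, 8]

Answer:
[9, 3, 6, 6, 8, 742]
[9, 3, 6, 6, 8]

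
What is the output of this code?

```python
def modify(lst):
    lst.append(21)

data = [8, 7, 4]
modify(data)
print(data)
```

Key concept: function modifies passed list.
Step by step:
`data = [8, 7, 4]` → data = [8, 7, 4]
`modify(data)` → data = [8, 7, 4, 21]
`print(data)` → prints [8, 7, 4, 21]

Answer: [8, 7, 4, 21]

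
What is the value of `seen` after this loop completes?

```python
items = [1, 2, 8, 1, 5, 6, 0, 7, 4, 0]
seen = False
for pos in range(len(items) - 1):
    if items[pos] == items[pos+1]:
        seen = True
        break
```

Check consecutive duplicates in [1, 2, 8, 1, 5, 6, 0, 7, 4, 0]
`seen` takes the values: False

Answer: False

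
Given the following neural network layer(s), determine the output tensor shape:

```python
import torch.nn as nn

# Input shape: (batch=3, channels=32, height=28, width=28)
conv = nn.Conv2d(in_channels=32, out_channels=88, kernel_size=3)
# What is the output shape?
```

Input: (3, 32, 28, 28) -> Output: (3, 88, 26, 26)

Answer: (3, 88, 26, 26)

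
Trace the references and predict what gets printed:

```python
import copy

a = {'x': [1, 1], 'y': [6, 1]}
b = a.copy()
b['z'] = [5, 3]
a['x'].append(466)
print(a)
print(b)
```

Key concept: shallow copy of dict with mutable values.
Step by step:
`a = {'x': [1, 1], 'y': [6, 1]}` → a = {'x': [1, 1], 'y': [6, 1]}
`b = a.copy()` → b = {'x': [1, 1], 'y': [6, 1]}
`b['z'] = [5, 3]` → b = {'x': [1, 1], 'y': [6, 1], 'z': [5, 3]}
`a['x'].append(466)` → a = {'x': [1, 1, 466], 'y': [6, 1]}; b = {'x': [1, 1, 466], 'y': [6, 1], 'z': [5, 3]}
`print(a)` → prints {'x': [1, 1, 466], 'y': [6, 1]}
`print(b)` → prints {'x': [1, 1, 466], 'y': [6, 1], 'z': [5, 3]}

Answer:
{'x': [1, 1, 466], 'y': [6, 1]}
{'x': [1, 1, 466], 'y': [6, 1], 'z': [5, 3]}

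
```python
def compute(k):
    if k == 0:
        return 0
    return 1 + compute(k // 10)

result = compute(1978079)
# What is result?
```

Count of digits of 1978079: 7

Answer: 7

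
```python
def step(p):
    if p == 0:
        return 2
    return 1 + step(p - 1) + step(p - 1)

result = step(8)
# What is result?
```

step(p) = 1 + 2·step(p-1), step(0)=2. Closed form: (2+1)·2^8 - 1 = 767.

Answer: 767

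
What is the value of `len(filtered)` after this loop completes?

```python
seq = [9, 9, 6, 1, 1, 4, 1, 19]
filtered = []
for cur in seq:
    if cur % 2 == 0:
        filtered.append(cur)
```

Count even numbers in [9, 9, 6, 1, 1, 4, 1, 19]
`filtered` takes the values: [] → [6] → [6, 4]
So `len(filtered)` = 2

Answer: 2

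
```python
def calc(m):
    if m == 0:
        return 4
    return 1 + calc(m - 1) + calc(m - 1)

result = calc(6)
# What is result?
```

calc(m) = 1 + 2·calc(m-1), calc(0)=4. Closed form: (4+1)·2^6 - 1 = 319.

Answer: 319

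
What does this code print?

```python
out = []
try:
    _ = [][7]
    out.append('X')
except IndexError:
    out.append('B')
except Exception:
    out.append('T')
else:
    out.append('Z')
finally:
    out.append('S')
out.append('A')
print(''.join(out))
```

Execution trace: 'B' (except IndexError) → 'S' (finally) → 'A' (after the try/except). Output: BSA

Answer: BSA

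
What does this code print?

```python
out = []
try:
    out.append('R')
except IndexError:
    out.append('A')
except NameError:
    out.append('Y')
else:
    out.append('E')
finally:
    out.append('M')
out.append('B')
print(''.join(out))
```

Execution trace: 'R' (try body, no exception) → 'E' (else) → 'M' (finally) → 'B' (after the try/except). Output: REMB

Answer: REMB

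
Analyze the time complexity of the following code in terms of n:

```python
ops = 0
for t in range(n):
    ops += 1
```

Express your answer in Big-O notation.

Each loop level contributes: n. Multiplying the contributions gives O(n).

Answer: O(n)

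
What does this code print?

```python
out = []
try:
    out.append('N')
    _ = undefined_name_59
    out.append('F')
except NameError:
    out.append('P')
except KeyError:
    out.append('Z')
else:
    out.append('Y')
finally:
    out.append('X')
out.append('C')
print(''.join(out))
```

Execution trace: 'N' (try body) → 'P' (except NameError) → 'X' (finally) → 'C' (after the try/except). Output: NPXC

Answer: NPXC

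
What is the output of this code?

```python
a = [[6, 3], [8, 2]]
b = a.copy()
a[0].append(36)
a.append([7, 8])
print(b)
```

Key concept: shallow copy with nested lists.
Step by step:
`a = [[6, 3], [8, 2]]` → a = [[6, 3], [8, 2]]
`b = a.copy()` → b = [[6, 3], [8, 2]]
`a[0].append(36)` → a = [[6, 3, 36], [8, 2]]; b = [[6, 3, 36], [8, 2]]
`a.append([7, 8])` → a = [[6, 3, 36], [8, 2], [7, 8]]
`print(b)` → prints [[6, 3, 36], [8, 2]]

Answer: [[6, 3, 36], [8, 2]]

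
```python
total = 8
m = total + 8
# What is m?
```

Trace:
`total = 8` → total = 8
`m = total + 8` → m = 16
So m = 16

Answer: 16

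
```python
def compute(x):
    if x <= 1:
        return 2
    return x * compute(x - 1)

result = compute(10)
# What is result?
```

compute(10) = 10 * 9 * 8 * 7 * 6 * 5 * 4 * 3 * 2 * 2 = 7257600

Answer: 7257600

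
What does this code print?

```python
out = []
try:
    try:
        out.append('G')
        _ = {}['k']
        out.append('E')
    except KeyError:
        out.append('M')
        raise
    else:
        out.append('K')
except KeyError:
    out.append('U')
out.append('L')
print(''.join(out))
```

Execution trace: 'G' (inner try body) → 'M' (inner except KeyError) → 'U' (outer except KeyError) → 'L' (after the try/except). Output: GMUL

Answer: GMUL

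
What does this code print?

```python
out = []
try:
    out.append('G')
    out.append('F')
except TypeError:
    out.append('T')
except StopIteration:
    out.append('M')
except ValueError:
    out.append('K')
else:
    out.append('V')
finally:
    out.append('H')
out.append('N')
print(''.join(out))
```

Execution trace: 'G' (try body) → 'F' (try body, no exception) → 'V' (else) → 'H' (finally) → 'N' (after the try/except). Output: GFVHN

Answer: GFVHN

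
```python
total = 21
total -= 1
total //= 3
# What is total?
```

Trace:
`total = 21` → total = 21
`total -= 1` → total = 20
`total //= 3` → total = 6
So total = 6

Answer: 6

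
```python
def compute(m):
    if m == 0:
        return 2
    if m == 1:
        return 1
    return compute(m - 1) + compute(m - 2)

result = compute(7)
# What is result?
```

Build up from base cases: compute(0)=2, compute(1)=1, compute(2)=3, compute(3)=4, compute(4)=7, compute(5)=11, compute(6)=18, ..., compute(7)=29

Answer: 29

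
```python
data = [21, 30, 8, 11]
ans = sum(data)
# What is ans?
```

Trace:
`data = [21, 30, 8, 11]` → data = [21, 30, 8, 11]
`ans = sum(data)` → ans = 70
So ans = 70

Answer: 70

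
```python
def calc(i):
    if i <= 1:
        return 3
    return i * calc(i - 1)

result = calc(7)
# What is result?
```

calc(7) = 7 * 6 * 5 * 4 * 3 * 2 * 3 = 15120

Answer: 15120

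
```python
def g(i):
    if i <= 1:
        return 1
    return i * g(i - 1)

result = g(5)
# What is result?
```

g(5) = 5 * 4 * 3 * 2 * 1 = 120

Answer: 120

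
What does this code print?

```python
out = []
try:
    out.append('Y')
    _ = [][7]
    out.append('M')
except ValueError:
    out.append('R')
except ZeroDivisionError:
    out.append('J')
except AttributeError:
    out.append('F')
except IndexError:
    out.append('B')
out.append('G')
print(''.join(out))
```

Execution trace: 'Y' (try body) → 'B' (except IndexError) → 'G' (after the try/except). Output: YBG

Answer: YBG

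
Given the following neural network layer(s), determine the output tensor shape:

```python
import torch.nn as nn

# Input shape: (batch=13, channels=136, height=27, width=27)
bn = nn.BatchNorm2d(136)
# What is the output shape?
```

Input: (13, 136, 27, 27) -> Output: (13, 136, 27, 27)

Answer: (13, 136, 27, 27)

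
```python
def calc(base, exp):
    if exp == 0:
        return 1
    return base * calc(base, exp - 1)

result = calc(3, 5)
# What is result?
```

calc(3, 5) = 3 * 3 * 3 * 3 * 3 = 243

Answer: 243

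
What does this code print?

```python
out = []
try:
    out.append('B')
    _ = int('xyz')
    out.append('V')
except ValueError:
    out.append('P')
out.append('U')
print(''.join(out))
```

Execution trace: 'B' (try body) → 'P' (except ValueError) → 'U' (after the try/except). Output: BPU

Answer: BPU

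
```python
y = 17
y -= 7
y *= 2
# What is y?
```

Trace:
`y = 17` → y = 17
`y -= 7` → y = 10
`y *= 2` → y = 20
So y = 20

Answer: 20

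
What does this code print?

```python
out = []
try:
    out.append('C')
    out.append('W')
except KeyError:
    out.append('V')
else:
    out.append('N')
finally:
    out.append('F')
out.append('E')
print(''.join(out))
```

Execution trace: 'C' (try body) → 'W' (try body, no exception) → 'N' (else) → 'F' (finally) → 'E' (after the try/except). Output: CWNFE

Answer: CWNFE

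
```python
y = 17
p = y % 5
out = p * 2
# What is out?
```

Trace:
`y = 17` → y = 17
`p = y % 5` → p = 2
`out = p * 2` → out = 4
So out = 4

Answer: 4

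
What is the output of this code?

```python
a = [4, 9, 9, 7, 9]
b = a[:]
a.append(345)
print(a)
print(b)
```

Key concept: slice [:] creates copy.
Step by step:
`a = [4, 9, 9, 7, 9]` → a = [4, 9, 9, 7, 9]
`b = a[:]` → b = [4, 9, 9, 7, 9]
`a.append(345)` → a = [4, 9, 9, 7, 9, 345]
`print(a)` → prints [4, 9, 9, 7, 9, 345]
`print(b)` → prints [4, 9, 9, 7, 9]

Answer:
[4, 9, 9, 7, 9, 345]
[4, 9, 9, 7, 9]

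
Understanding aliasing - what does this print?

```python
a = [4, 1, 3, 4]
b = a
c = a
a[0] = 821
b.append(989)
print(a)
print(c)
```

Key concept: multiple aliases.
Step by step:
`a = [4, 1, 3, 4]` → a = [4, 1, 3, 4]
`b = a` → b = [4, 1, 3, 4] (same object as a)
`c = a` → c = [4, 1, 3, 4] (same object as a, b)
`a[0] = 821` → a = [821, 1, 3, 4] (same object as b, c); b = [821, 1, 3, 4] (same object as a, c); c = [821, 1, 3, 4] (same object as a, b)
`b.append(989)` → a = [821, 1, 3, 4, 989] (same object as b, c); b = [821, 1, 3, 4, 989] (same object as a, c); c = [821, 1, 3, 4, 989] (same object as a, b)
`print(a)` → prints [821, 1, 3, 4, 989]
`print(c)` → prints [821, 1, 3, 4, 989]

Answer:
[821, 1, 3, 4, 989]
[821, 1, 3, 4, 989]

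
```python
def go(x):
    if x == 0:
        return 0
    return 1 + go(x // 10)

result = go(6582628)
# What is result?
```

Count of digits of 6582628: 7

Answer: 7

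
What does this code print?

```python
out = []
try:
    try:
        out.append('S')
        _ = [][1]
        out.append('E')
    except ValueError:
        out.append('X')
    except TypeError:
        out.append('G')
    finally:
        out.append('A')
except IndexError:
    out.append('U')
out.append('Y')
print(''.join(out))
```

Execution trace: 'S' (try body) → 'A' (finally) → 'U' (outer except IndexError) → 'Y' (after the try/except). Output: SAUY

Answer: SAUY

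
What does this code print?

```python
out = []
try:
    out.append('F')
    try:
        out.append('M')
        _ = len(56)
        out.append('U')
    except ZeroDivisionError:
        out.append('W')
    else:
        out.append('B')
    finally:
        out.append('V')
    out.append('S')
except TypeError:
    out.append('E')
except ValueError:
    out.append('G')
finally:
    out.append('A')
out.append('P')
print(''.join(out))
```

Execution trace: 'F' (try body) → 'M' (inner try body) → 'V' (inner finally) → 'E' (except TypeError) → 'A' (finally) → 'P' (after the try/except). Output: FMVEAP

Answer: FMVEAP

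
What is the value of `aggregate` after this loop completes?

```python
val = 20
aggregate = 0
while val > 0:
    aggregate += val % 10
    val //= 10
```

Sum digits of 20
`aggregate` takes the values: 0 → 2

Answer: 2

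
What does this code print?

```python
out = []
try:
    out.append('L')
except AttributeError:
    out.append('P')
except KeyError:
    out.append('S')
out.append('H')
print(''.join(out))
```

Execution trace: 'L' (try body, no exception) → 'H' (after the try/except). Output: LH

Answer: LH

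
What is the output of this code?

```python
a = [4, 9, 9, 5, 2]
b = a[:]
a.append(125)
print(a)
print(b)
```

Key concept: slice [:] creates copy.
Step by step:
`a = [4, 9, 9, 5, 2]` → a = [4, 9, 9, 5, 2]
`b = a[:]` → b = [4, 9, 9, 5, 2]
`a.append(125)` → a = [4, 9, 9, 5, 2, 125]
`print(a)` → prints [4, 9, 9, 5, 2, 125]
`print(b)` → prints [4, 9, 9, 5, 2]

Answer:
[4, 9, 9, 5, 2, 125]
[4, 9, 9, 5, 2]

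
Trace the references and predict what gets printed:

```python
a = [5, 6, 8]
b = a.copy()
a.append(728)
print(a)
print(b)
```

Key concept: list.copy() creates independent copy.
Step by step:
`a = [5, 6, 8]` → a = [5, 6, 8]
`b = a.copy()` → b = [5, 6, 8]
`a.append(728)` → a = [5, 6, 8, 728]
`print(a)` → prints [5, 6, 8, 728]
`print(b)` → prints [5, 6, 8]

Answer:
[5, 6, 8, 728]
[5, 6, 8]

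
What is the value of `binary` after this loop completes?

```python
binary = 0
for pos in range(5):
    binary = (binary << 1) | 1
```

Build 5 consecutive 1-bits: 0b11111
`binary` takes the values: 0 → 1 → 3 → 7 → 15 → 31

Answer: 31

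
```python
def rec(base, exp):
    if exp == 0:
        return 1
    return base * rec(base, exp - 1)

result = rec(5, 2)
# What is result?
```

rec(5, 2) = 5 * 5 = 25

Answer: 25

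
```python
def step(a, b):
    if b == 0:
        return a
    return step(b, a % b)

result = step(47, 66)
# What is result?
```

step(47, 66) -> step(66, 47) -> step(47, 19) -> step(19, 9) -> step(9, 1) -> step(1, 0) -> 1

Answer: 1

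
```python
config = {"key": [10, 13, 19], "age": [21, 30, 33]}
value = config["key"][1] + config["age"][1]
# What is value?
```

Trace:
`config = {"key": [10, 13, 19], "age": [21, 30, 33]}` → config = {'key': [10, 13, 19], 'age': [21, 30, 33]}
`value = config["key"][1] + config["age"][1]` → value = 43
So value = 43

Answer: 43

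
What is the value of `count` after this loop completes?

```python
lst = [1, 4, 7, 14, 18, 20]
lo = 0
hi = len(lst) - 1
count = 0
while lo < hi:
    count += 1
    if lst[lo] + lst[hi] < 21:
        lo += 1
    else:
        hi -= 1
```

Steps to find pair summing to 21
`count` takes the values: 0 → 1 → 2 → 3 → 4 → 5

Answer: 5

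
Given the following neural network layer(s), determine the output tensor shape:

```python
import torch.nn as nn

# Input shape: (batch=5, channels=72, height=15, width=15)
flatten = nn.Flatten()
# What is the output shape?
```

Input: (5, 72, 15, 15) -> Output: (5, 16200)

Answer: (5, 16200)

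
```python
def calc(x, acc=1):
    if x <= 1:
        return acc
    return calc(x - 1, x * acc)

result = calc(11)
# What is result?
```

Accumulator trace (n, acc): (11, 1) -> (10, 11) -> (9, 110) -> (8, 990) -> (7, 7920) -> (6, 55440) -> (5, 332640) -> (4, 1663200) -> (3, 6652800) -> (2, 19958400) -> (1, 39916800) -> return 39916800

Answer: 39916800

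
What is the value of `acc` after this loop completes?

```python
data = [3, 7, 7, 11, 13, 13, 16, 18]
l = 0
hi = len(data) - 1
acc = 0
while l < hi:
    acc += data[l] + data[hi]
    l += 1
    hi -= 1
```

Sum of pairs from ends
`acc` takes the values: 0 → 21 → 44 → 64 → 88

Answer: 88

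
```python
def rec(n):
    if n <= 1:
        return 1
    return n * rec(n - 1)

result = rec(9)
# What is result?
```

rec(9) = 9 * 8 * 7 * 6 * 5 * 4 * 3 * 2 * 1 = 362880

Answer: 362880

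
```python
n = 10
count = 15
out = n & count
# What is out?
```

Trace:
`n = 10` → n = 10
`count = 15` → count = 15
`out = n & count` → out = 10
So out = 10

Answer: 10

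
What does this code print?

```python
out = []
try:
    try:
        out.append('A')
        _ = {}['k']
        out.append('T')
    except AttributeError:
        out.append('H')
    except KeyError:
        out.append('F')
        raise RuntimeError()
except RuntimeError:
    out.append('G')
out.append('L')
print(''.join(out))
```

Execution trace: 'A' (inner try body) → 'F' (inner except KeyError) → 'G' (outer except RuntimeError) → 'L' (after the try/except). Output: AFGL

Answer: AFGL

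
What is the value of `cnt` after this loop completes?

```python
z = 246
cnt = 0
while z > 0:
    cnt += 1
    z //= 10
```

Count digits by repeated division by 10
`cnt` takes the values: 0 → 1 → 2 → 3

Answer: 3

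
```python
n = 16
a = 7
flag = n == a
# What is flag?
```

Trace:
`n = 16` → n = 16
`a = 7` → a = 7
`flag = n == a` → flag = False
So flag = False

Answer: False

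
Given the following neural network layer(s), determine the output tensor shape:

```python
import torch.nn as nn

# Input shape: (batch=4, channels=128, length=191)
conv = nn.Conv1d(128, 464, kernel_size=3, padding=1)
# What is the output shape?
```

Input: (4, 128, 191) -> Output: (4, 464, 191)

Answer: (4, 464, 191)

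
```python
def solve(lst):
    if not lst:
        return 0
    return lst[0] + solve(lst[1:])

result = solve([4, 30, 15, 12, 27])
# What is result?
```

4 + 30 + 15 + 12 + 27 + 0 = 88

Answer: 88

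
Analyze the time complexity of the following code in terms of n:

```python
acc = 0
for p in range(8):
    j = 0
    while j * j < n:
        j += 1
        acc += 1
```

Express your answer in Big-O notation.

Each loop level contributes: 1 × √n. Multiplying the contributions gives O(√n).

Answer: O(√n)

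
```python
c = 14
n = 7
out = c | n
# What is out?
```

Trace:
`c = 14` → c = 14
`n = 7` → n = 7
`out = c | n` → out = 15
So out = 15

Answer: 15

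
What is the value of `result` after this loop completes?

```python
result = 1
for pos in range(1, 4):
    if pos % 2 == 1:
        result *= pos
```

Product of odd numbers 1 to 3
`result` takes the values: 1 → 3

Answer: 3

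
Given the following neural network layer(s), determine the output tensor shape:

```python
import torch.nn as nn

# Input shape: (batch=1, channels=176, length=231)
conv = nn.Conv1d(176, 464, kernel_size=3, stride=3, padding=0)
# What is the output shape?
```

Input: (1, 176, 231) -> Output: (1, 464, 77)

Answer: (1, 464, 77)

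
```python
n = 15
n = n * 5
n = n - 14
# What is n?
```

Trace:
`n = 15` → n = 15
`n = n * 5` → n = 75
`n = n - 14` → n = 61
So n = 61

Answer: 61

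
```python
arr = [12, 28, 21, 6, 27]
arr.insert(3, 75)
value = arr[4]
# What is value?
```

Trace:
`arr = [12, 28, 21, 6, 27]` → arr = [12, 28, 21, 6, 27]
`arr.insert(3, 75)` → arr = [12, 28, 21, 75, 6, 27]
`value = arr[4]` → value = 6
So value = 6

Answer: 6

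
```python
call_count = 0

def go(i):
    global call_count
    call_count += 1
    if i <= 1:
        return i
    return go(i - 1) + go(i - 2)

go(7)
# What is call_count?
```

Calls(i) = 1 + Calls(i-1) + Calls(i-2); Calls(0)=Calls(1)=1. For i=7 this gives 41.

Answer: 41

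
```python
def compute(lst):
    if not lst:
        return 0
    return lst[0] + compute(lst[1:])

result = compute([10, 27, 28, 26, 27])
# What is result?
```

10 + 27 + 28 + 26 + 27 + 0 = 118

Answer: 118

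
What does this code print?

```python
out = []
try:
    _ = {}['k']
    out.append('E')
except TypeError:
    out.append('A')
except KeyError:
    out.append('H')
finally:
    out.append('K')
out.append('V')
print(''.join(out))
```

Execution trace: 'H' (except KeyError) → 'K' (finally) → 'V' (after the try/except). Output: HKV

Answer: HKV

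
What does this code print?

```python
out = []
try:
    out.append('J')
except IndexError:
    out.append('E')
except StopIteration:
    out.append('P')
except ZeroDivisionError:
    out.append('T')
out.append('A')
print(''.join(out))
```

Execution trace: 'J' (try body, no exception) → 'A' (after the try/except). Output: JA

Answer: JA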